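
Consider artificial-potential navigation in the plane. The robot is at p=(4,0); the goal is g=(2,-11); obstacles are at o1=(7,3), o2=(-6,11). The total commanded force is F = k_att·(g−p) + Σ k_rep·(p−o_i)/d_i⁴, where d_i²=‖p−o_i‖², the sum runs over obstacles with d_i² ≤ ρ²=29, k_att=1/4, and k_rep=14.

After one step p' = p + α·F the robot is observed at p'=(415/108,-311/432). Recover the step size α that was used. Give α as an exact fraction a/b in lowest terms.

α = 1/4

F_att = 1/4·(g−p) = 1/4·(-2,-11) = (-0.5000,-2.7500)
o1: d²=18 ≤ ρ²=29; F_rep = 14·(-3,-3)/18² = (-0.1296,-0.1296)
o2: d²=221 > ρ²=29 → inactive
F = F_att + ΣF_rep = (-0.6296,-2.8796)
Δp = p'−p = (-0.1574,-0.7199); α = Δx/Fx = (-17/108) / (-17/27) = 1/4
check: Δy/Fy = (-311/432) / (-311/108) = 1/4 ✓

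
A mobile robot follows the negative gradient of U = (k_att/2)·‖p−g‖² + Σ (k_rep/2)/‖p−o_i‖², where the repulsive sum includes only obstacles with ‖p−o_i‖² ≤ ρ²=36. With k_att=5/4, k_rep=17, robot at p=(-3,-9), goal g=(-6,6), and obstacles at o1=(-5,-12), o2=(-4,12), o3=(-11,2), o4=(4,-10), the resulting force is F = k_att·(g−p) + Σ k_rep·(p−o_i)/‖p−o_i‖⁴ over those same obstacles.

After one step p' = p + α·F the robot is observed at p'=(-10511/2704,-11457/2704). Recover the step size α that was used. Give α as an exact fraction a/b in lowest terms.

α = 1/4

F_att = 5/4·(g−p) = 5/4·(-3,15) = (-3.7500,18.7500)
o1: d²=13 ≤ ρ²=36; F_rep = 17·(2,3)/13² = (0.2012,0.3018)
o2: d²=442 > ρ²=36 → inactive
o3: d²=185 > ρ²=36 → inactive
o4: d²=50 > ρ²=36 → inactive
F = F_att + ΣF_rep = (-3.5488,19.0518)
Δp = p'−p = (-0.8872,4.7629); α = Δx/Fx = (-2399/2704) / (-2399/676) = 1/4
check: Δy/Fy = (12879/2704) / (12879/676) = 1/4 ✓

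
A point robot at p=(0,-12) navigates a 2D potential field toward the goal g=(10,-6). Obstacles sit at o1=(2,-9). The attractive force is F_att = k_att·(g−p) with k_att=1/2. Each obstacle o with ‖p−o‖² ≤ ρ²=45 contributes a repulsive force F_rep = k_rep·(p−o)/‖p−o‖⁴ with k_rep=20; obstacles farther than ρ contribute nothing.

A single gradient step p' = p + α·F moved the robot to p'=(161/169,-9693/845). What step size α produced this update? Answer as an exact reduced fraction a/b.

F_att = 1/2·(g−p) = 1/2·(10,6) = (5.0000,3.0000)
o1: d²=13 ≤ ρ²=45; F_rep = 20·(-2,-3)/13² = (-0.2367,-0.3550)
F = F_att + ΣF_rep = (4.7633,2.6450)
Δp = p'−p = (0.9527,0.5290); α = Δx/Fx = (161/169) / (805/169) = 1/5
check: Δy/Fy = (447/845) / (447/169) = 1/5 ✓

α = 1/5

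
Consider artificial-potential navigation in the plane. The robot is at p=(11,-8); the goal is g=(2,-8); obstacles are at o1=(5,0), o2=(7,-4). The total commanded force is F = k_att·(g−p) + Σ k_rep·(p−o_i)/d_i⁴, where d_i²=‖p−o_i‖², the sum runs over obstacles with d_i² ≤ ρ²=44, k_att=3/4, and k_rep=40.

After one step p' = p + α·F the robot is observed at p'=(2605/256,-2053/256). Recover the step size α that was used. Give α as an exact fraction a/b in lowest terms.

F_att = 3/4·(g−p) = 3/4·(-9,0) = (-6.7500,0.0000)
o1: d²=100 > ρ²=44 → inactive
o2: d²=32 ≤ ρ²=44; F_rep = 40·(4,-4)/32² = (0.1562,-0.1562)
F = F_att + ΣF_rep = (-6.5938,-0.1562)
Δp = p'−p = (-0.8242,-0.0195); α = Δx/Fx = (-211/256) / (-211/32) = 1/8
check: Δy/Fy = (-5/256) / (-5/32) = 1/8 ✓

α = 1/8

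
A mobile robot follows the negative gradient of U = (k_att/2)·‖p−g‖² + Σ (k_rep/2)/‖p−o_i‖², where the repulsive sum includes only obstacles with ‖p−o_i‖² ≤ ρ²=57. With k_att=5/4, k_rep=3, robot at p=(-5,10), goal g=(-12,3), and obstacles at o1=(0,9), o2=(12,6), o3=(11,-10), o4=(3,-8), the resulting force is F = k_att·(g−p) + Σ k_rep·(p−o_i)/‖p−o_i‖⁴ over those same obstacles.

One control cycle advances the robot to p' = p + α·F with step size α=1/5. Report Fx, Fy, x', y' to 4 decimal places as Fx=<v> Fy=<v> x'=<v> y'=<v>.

Fx=-8.7722 Fy=-8.7456 x'=-6.7544 y'=8.2509

F_att = 5/4·(g−p) = 5/4·(-7,-7) = (-8.7500,-8.7500)
o1: d²=26 ≤ ρ²=57; F_rep = 3·(-5,1)/26² = (-0.0222,0.0044)
o2: d²=305 > ρ²=57 → inactive
o3: d²=656 > ρ²=57 → inactive
o4: d²=388 > ρ²=57 → inactive
F = F_att + ΣF_rep = (-8.7722,-8.7456)
p' = p + 1/5·F = (-6.7544,8.2509)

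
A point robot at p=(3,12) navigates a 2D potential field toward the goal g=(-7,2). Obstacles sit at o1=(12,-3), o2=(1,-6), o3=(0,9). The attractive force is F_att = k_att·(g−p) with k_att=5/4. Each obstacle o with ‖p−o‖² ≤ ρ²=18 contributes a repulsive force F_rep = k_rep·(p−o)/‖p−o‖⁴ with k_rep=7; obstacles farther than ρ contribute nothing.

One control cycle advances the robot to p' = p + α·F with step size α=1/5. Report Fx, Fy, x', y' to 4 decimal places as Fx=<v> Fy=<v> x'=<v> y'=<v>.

Fx=-12.4352 Fy=-12.4352 x'=0.5130 y'=9.5130

F_att = 5/4·(g−p) = 5/4·(-10,-10) = (-12.5000,-12.5000)
o1: d²=306 > ρ²=18 → inactive
o2: d²=328 > ρ²=18 → inactive
o3: d²=18 ≤ ρ²=18; F_rep = 7·(3,3)/18² = (0.0648,0.0648)
F = F_att + ΣF_rep = (-12.4352,-12.4352)
p' = p + 1/5·F = (0.5130,9.5130)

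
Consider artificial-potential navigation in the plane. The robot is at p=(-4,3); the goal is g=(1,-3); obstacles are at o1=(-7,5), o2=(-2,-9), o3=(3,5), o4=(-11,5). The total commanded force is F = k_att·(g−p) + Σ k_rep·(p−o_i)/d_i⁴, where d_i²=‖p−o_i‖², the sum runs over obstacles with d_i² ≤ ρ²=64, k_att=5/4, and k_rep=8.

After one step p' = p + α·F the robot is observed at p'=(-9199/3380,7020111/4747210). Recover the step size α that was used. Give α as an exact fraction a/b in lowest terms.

α = 1/5

F_att = 5/4·(g−p) = 5/4·(5,-6) = (6.2500,-7.5000)
o1: d²=13 ≤ ρ²=64; F_rep = 8·(3,-2)/13² = (0.1420,-0.0947)
o2: d²=148 > ρ²=64 → inactive
o3: d²=53 ≤ ρ²=64; F_rep = 8·(-7,-2)/53² = (-0.0199,-0.0057)
o4: d²=53 ≤ ρ²=64; F_rep = 8·(7,-2)/53² = (0.0199,-0.0057)
F = F_att + ΣF_rep = (6.3920,-7.6061)
Δp = p'−p = (1.2784,-1.5212); α = Δx/Fx = (4321/3380) / (4321/676) = 1/5
check: Δy/Fy = (-7221519/4747210) / (-7221519/949442) = 1/5 ✓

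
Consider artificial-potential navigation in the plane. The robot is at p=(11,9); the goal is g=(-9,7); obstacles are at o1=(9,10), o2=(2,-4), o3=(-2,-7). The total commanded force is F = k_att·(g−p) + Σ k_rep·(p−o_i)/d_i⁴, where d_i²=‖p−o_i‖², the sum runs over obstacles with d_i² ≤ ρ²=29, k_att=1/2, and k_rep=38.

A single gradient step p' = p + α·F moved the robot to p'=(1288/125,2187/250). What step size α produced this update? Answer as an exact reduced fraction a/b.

α = 1/10

F_att = 1/2·(g−p) = 1/2·(-20,-2) = (-10.0000,-1.0000)
o1: d²=5 ≤ ρ²=29; F_rep = 38·(2,-1)/5² = (3.0400,-1.5200)
o2: d²=250 > ρ²=29 → inactive
o3: d²=425 > ρ²=29 → inactive
F = F_att + ΣF_rep = (-6.9600,-2.5200)
Δp = p'−p = (-0.6960,-0.2520); α = Δx/Fx = (-87/125) / (-174/25) = 1/10
check: Δy/Fy = (-63/250) / (-63/25) = 1/10 ✓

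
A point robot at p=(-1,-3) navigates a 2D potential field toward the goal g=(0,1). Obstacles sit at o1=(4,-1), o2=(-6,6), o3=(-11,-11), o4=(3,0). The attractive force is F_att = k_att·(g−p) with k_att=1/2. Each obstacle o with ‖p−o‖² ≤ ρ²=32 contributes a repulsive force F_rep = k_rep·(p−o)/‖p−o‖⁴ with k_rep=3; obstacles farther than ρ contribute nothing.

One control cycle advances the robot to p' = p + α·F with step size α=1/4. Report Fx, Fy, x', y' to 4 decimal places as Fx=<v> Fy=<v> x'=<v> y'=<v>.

F_att = 1/2·(g−p) = 1/2·(1,4) = (0.5000,2.0000)
o1: d²=29 ≤ ρ²=32; F_rep = 3·(-5,-2)/29² = (-0.0178,-0.0071)
o2: d²=106 > ρ²=32 → inactive
o3: d²=164 > ρ²=32 → inactive
o4: d²=25 ≤ ρ²=32; F_rep = 3·(-4,-3)/25² = (-0.0192,-0.0144)
F = F_att + ΣF_rep = (0.4630,1.9785)
p' = p + 1/4·F = (-0.8843,-2.5054)

Fx=0.4630 Fy=1.9785 x'=-0.8843 y'=-2.5054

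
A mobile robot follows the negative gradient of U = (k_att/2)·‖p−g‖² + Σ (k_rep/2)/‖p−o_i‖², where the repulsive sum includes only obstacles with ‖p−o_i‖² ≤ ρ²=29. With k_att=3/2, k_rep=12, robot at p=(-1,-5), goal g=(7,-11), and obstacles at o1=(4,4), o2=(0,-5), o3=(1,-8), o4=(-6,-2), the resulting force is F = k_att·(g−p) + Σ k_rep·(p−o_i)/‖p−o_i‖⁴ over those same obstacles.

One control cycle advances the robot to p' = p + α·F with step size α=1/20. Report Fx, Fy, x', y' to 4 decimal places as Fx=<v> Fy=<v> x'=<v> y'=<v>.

F_att = 3/2·(g−p) = 3/2·(8,-6) = (12.0000,-9.0000)
o1: d²=106 > ρ²=29 → inactive
o2: d²=1 ≤ ρ²=29; F_rep = 12·(-1,0)/1² = (-12.0000,0.0000)
o3: d²=13 ≤ ρ²=29; F_rep = 12·(-2,3)/13² = (-0.1420,0.2130)
o4: d²=34 > ρ²=29 → inactive
F = F_att + ΣF_rep = (-0.1420,-8.7870)
p' = p + 1/20·F = (-1.0071,-5.4393)

Fx=-0.1420 Fy=-8.7870 x'=-1.0071 y'=-5.4393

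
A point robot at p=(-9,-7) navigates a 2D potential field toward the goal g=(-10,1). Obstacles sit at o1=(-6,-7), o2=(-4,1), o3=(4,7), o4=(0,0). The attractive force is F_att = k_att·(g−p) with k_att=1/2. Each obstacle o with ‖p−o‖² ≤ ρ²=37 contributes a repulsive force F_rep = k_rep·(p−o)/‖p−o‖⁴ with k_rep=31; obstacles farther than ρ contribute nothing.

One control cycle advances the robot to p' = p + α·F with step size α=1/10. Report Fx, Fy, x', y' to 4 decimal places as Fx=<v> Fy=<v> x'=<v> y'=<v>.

F_att = 1/2·(g−p) = 1/2·(-1,8) = (-0.5000,4.0000)
o1: d²=9 ≤ ρ²=37; F_rep = 31·(-3,0)/9² = (-1.1481,0.0000)
o2: d²=89 > ρ²=37 → inactive
o3: d²=365 > ρ²=37 → inactive
o4: d²=130 > ρ²=37 → inactive
F = F_att + ΣF_rep = (-1.6481,4.0000)
p' = p + 1/10·F = (-9.1648,-6.6000)

Fx=-1.6481 Fy=4.0000 x'=-9.1648 y'=-6.6000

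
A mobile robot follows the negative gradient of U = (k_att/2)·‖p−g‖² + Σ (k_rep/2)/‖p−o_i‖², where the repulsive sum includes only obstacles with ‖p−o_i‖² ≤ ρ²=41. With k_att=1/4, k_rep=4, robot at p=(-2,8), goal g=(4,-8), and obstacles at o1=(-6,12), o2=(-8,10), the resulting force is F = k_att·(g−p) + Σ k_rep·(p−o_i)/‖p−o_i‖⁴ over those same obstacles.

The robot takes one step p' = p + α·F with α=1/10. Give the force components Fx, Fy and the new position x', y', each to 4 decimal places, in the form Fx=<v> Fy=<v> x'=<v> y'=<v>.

Fx=1.5306 Fy=-4.0206 x'=-1.8469 y'=7.5979

F_att = 1/4·(g−p) = 1/4·(6,-16) = (1.5000,-4.0000)
o1: d²=32 ≤ ρ²=41; F_rep = 4·(4,-4)/32² = (0.0156,-0.0156)
o2: d²=40 ≤ ρ²=41; F_rep = 4·(6,-2)/40² = (0.0150,-0.0050)
F = F_att + ΣF_rep = (1.5306,-4.0206)
p' = p + 1/10·F = (-1.8469,7.5979)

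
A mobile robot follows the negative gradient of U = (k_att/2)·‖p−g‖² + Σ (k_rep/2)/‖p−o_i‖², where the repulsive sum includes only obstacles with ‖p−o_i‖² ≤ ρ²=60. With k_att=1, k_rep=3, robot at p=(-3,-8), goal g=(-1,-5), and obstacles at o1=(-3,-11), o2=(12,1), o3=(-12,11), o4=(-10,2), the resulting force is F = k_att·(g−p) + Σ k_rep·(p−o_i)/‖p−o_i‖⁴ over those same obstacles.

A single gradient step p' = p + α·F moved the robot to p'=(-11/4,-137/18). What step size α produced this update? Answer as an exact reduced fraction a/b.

F_att = 1·(g−p) = 1·(2,3) = (2.0000,3.0000)
o1: d²=9 ≤ ρ²=60; F_rep = 3·(0,3)/9² = (0.0000,0.1111)
o2: d²=306 > ρ²=60 → inactive
o3: d²=442 > ρ²=60 → inactive
o4: d²=149 > ρ²=60 → inactive
F = F_att + ΣF_rep = (2.0000,3.1111)
Δp = p'−p = (0.2500,0.3889); α = Δx/Fx = (1/4) / (2) = 1/8
check: Δy/Fy = (7/18) / (28/9) = 1/8 ✓

α = 1/8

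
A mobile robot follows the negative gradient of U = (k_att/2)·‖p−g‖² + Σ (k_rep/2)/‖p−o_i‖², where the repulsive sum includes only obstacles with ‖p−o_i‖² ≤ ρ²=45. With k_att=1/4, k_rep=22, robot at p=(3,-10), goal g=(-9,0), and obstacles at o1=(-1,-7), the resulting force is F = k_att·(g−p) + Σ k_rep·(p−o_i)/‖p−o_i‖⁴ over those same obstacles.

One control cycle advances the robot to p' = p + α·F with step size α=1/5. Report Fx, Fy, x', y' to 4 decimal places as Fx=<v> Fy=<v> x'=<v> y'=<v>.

Fx=-2.8592 Fy=2.3944 x'=2.4282 y'=-9.5211

F_att = 1/4·(g−p) = 1/4·(-12,10) = (-3.0000,2.5000)
o1: d²=25 ≤ ρ²=45; F_rep = 22·(4,-3)/25² = (0.1408,-0.1056)
F = F_att + ΣF_rep = (-2.8592,2.3944)
p' = p + 1/5·F = (2.4282,-9.5211)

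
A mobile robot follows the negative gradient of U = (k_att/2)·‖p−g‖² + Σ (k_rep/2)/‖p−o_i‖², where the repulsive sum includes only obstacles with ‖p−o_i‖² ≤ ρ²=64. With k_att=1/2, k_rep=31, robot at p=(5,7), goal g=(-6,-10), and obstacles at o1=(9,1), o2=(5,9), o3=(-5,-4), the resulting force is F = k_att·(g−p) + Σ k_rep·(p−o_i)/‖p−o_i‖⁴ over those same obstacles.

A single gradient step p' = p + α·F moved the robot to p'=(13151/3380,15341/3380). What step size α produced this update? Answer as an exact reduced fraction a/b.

F_att = 1/2·(g−p) = 1/2·(-11,-17) = (-5.5000,-8.5000)
o1: d²=52 ≤ ρ²=64; F_rep = 31·(-4,6)/52² = (-0.0459,0.0688)
o2: d²=4 ≤ ρ²=64; F_rep = 31·(0,-2)/4² = (0.0000,-3.8750)
o3: d²=221 > ρ²=64 → inactive
F = F_att + ΣF_rep = (-5.5459,-12.3062)
Δp = p'−p = (-1.1092,-2.4612); α = Δx/Fx = (-3749/3380) / (-3749/676) = 1/5
check: Δy/Fy = (-8319/3380) / (-8319/676) = 1/5 ✓

α = 1/5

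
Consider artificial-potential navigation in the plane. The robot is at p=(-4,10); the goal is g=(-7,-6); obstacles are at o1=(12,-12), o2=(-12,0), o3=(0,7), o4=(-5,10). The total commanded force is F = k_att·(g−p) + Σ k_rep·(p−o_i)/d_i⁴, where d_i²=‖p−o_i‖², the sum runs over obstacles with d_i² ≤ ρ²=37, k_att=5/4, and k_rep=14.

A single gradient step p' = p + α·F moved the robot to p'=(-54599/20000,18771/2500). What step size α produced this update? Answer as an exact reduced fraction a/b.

α = 1/8

F_att = 5/4·(g−p) = 5/4·(-3,-16) = (-3.7500,-20.0000)
o1: d²=740 > ρ²=37 → inactive
o2: d²=164 > ρ²=37 → inactive
o3: d²=25 ≤ ρ²=37; F_rep = 14·(-4,3)/25² = (-0.0896,0.0672)
o4: d²=1 ≤ ρ²=37; F_rep = 14·(1,0)/1² = (14.0000,0.0000)
F = F_att + ΣF_rep = (10.1604,-19.9328)
Δp = p'−p = (1.2700,-2.4916); α = Δx/Fx = (25401/20000) / (25401/2500) = 1/8
check: Δy/Fy = (-6229/2500) / (-12458/625) = 1/8 ✓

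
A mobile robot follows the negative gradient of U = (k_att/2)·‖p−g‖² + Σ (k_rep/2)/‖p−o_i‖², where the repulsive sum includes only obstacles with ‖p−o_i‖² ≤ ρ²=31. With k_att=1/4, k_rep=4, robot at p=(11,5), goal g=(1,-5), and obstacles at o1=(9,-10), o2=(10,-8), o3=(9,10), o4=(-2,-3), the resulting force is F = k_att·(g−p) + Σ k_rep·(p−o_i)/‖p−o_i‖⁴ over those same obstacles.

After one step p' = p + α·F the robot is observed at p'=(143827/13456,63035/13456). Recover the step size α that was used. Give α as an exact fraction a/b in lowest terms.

α = 1/8

F_att = 1/4·(g−p) = 1/4·(-10,-10) = (-2.5000,-2.5000)
o1: d²=229 > ρ²=31 → inactive
o2: d²=170 > ρ²=31 → inactive
o3: d²=29 ≤ ρ²=31; F_rep = 4·(2,-5)/29² = (0.0095,-0.0238)
o4: d²=233 > ρ²=31 → inactive
F = F_att + ΣF_rep = (-2.4905,-2.5238)
Δp = p'−p = (-0.3113,-0.3155); α = Δx/Fx = (-4189/13456) / (-4189/1682) = 1/8
check: Δy/Fy = (-4245/13456) / (-4245/1682) = 1/8 ✓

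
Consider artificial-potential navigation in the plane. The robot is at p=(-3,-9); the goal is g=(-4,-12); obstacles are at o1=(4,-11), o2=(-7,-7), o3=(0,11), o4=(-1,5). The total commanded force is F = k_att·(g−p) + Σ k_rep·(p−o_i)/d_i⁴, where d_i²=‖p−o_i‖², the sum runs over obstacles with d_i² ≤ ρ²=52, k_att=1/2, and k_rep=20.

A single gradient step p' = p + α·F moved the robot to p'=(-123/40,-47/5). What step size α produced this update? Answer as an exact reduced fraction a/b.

F_att = 1/2·(g−p) = 1/2·(-1,-3) = (-0.5000,-1.5000)
o1: d²=53 > ρ²=52 → inactive
o2: d²=20 ≤ ρ²=52; F_rep = 20·(4,-2)/20² = (0.2000,-0.1000)
o3: d²=409 > ρ²=52 → inactive
o4: d²=200 > ρ²=52 → inactive
F = F_att + ΣF_rep = (-0.3000,-1.6000)
Δp = p'−p = (-0.0750,-0.4000); α = Δx/Fx = (-3/40) / (-3/10) = 1/4
check: Δy/Fy = (-2/5) / (-8/5) = 1/4 ✓

α = 1/4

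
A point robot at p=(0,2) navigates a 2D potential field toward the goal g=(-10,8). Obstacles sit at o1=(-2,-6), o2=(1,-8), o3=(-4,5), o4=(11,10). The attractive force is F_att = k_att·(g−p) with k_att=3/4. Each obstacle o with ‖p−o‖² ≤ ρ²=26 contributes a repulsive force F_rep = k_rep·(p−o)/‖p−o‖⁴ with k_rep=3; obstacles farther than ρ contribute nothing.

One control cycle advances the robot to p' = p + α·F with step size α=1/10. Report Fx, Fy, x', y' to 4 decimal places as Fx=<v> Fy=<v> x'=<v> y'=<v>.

F_att = 3/4·(g−p) = 3/4·(-10,6) = (-7.5000,4.5000)
o1: d²=68 > ρ²=26 → inactive
o2: d²=101 > ρ²=26 → inactive
o3: d²=25 ≤ ρ²=26; F_rep = 3·(4,-3)/25² = (0.0192,-0.0144)
o4: d²=185 > ρ²=26 → inactive
F = F_att + ΣF_rep = (-7.4808,4.4856)
p' = p + 1/10·F = (-0.7481,2.4486)

Fx=-7.4808 Fy=4.4856 x'=-0.7481 y'=2.4486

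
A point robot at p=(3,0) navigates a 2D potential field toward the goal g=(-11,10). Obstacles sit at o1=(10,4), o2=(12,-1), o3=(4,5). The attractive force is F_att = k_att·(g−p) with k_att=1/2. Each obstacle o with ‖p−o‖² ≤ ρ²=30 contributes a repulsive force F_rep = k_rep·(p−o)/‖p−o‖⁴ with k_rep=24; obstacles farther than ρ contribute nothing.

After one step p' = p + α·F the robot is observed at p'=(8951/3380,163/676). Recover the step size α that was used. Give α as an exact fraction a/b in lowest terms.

α = 1/20

F_att = 1/2·(g−p) = 1/2·(-14,10) = (-7.0000,5.0000)
o1: d²=65 > ρ²=30 → inactive
o2: d²=82 > ρ²=30 → inactive
o3: d²=26 ≤ ρ²=30; F_rep = 24·(-1,-5)/26² = (-0.0355,-0.1775)
F = F_att + ΣF_rep = (-7.0355,4.8225)
Δp = p'−p = (-0.3518,0.2411); α = Δx/Fx = (-1189/3380) / (-1189/169) = 1/20
check: Δy/Fy = (163/676) / (815/169) = 1/20 ✓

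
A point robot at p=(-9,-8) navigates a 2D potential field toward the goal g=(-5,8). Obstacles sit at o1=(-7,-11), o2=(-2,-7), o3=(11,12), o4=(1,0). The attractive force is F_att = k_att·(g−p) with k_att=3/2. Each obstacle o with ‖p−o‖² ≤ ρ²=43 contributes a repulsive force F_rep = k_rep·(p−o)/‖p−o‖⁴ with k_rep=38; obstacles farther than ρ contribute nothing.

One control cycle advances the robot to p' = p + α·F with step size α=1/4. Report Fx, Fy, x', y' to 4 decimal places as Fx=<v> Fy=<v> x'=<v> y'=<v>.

F_att = 3/2·(g−p) = 3/2·(4,16) = (6.0000,24.0000)
o1: d²=13 ≤ ρ²=43; F_rep = 38·(-2,3)/13² = (-0.4497,0.6746)
o2: d²=50 > ρ²=43 → inactive
o3: d²=800 > ρ²=43 → inactive
o4: d²=164 > ρ²=43 → inactive
F = F_att + ΣF_rep = (5.5503,24.6746)
p' = p + 1/4·F = (-7.6124,-1.8314)

Fx=5.5503 Fy=24.6746 x'=-7.6124 y'=-1.8314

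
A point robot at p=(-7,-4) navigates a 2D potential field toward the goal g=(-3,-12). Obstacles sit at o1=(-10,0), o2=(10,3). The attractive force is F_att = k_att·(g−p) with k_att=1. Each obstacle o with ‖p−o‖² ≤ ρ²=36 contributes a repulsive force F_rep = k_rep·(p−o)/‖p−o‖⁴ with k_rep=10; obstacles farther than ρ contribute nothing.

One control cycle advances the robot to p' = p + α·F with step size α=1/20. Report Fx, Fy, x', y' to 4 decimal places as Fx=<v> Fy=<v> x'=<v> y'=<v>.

Fx=4.0480 Fy=-8.0640 x'=-6.7976 y'=-4.4032

F_att = 1·(g−p) = 1·(4,-8) = (4.0000,-8.0000)
o1: d²=25 ≤ ρ²=36; F_rep = 10·(3,-4)/25² = (0.0480,-0.0640)
o2: d²=338 > ρ²=36 → inactive
F = F_att + ΣF_rep = (4.0480,-8.0640)
p' = p + 1/20·F = (-6.7976,-4.4032)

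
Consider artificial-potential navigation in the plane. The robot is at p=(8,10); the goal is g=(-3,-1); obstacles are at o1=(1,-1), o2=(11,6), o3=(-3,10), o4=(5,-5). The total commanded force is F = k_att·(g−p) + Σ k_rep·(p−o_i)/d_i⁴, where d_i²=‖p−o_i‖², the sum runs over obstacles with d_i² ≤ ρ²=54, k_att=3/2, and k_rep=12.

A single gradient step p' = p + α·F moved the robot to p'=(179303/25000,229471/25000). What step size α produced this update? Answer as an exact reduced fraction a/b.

F_att = 3/2·(g−p) = 3/2·(-11,-11) = (-16.5000,-16.5000)
o1: d²=170 > ρ²=54 → inactive
o2: d²=25 ≤ ρ²=54; F_rep = 12·(-3,4)/25² = (-0.0576,0.0768)
o3: d²=121 > ρ²=54 → inactive
o4: d²=234 > ρ²=54 → inactive
F = F_att + ΣF_rep = (-16.5576,-16.4232)
Δp = p'−p = (-0.8279,-0.8212); α = Δx/Fx = (-20697/25000) / (-20697/1250) = 1/20
check: Δy/Fy = (-20529/25000) / (-20529/1250) = 1/20 ✓

α = 1/20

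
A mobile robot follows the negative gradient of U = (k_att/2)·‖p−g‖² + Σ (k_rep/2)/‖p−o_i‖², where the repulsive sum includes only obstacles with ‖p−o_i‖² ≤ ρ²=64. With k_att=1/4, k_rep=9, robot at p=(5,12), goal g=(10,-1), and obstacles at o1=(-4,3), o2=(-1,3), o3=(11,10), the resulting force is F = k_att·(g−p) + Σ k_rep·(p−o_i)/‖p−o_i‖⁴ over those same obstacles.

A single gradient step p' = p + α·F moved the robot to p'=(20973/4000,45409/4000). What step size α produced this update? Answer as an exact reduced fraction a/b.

α = 1/5

F_att = 1/4·(g−p) = 1/4·(5,-13) = (1.2500,-3.2500)
o1: d²=162 > ρ²=64 → inactive
o2: d²=117 > ρ²=64 → inactive
o3: d²=40 ≤ ρ²=64; F_rep = 9·(-6,2)/40² = (-0.0338,0.0112)
F = F_att + ΣF_rep = (1.2163,-3.2388)
Δp = p'−p = (0.2432,-0.6478); α = Δx/Fx = (973/4000) / (973/800) = 1/5
check: Δy/Fy = (-2591/4000) / (-2591/800) = 1/5 ✓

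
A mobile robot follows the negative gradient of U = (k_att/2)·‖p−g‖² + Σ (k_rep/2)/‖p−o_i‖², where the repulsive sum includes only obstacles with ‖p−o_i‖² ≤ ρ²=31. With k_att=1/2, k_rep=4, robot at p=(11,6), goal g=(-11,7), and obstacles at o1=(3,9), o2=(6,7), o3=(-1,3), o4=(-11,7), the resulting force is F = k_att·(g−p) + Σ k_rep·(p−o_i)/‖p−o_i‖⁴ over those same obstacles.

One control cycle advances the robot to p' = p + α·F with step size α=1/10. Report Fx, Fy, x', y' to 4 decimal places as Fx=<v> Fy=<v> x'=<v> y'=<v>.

Fx=-10.9704 Fy=0.4941 x'=9.9030 y'=6.0494

F_att = 1/2·(g−p) = 1/2·(-22,1) = (-11.0000,0.5000)
o1: d²=73 > ρ²=31 → inactive
o2: d²=26 ≤ ρ²=31; F_rep = 4·(5,-1)/26² = (0.0296,-0.0059)
o3: d²=153 > ρ²=31 → inactive
o4: d²=485 > ρ²=31 → inactive
F = F_att + ΣF_rep = (-10.9704,0.4941)
p' = p + 1/10·F = (9.9030,6.0494)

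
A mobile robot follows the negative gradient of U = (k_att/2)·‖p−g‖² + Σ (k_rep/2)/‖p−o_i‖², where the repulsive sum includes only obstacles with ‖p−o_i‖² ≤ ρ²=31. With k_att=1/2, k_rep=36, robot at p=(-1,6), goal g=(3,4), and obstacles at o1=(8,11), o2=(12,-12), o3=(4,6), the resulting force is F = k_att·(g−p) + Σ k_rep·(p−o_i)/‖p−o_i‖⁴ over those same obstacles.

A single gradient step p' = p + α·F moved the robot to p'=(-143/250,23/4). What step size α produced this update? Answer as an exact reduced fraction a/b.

α = 1/4

F_att = 1/2·(g−p) = 1/2·(4,-2) = (2.0000,-1.0000)
o1: d²=106 > ρ²=31 → inactive
o2: d²=493 > ρ²=31 → inactive
o3: d²=25 ≤ ρ²=31; F_rep = 36·(-5,0)/25² = (-0.2880,0.0000)
F = F_att + ΣF_rep = (1.7120,-1.0000)
Δp = p'−p = (0.4280,-0.2500); α = Δx/Fx = (107/250) / (214/125) = 1/4
check: Δy/Fy = (-1/4) / (-1) = 1/4 ✓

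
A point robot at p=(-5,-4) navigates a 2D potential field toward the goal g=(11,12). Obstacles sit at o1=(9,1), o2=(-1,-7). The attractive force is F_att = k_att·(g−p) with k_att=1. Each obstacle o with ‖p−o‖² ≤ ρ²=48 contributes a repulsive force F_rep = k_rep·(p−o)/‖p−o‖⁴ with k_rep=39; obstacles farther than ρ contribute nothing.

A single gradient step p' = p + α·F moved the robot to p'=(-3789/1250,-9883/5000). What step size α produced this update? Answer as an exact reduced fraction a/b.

α = 1/8

F_att = 1·(g−p) = 1·(16,16) = (16.0000,16.0000)
o1: d²=221 > ρ²=48 → inactive
o2: d²=25 ≤ ρ²=48; F_rep = 39·(-4,3)/25² = (-0.2496,0.1872)
F = F_att + ΣF_rep = (15.7504,16.1872)
Δp = p'−p = (1.9688,2.0234); α = Δx/Fx = (2461/1250) / (9844/625) = 1/8
check: Δy/Fy = (10117/5000) / (10117/625) = 1/8 ✓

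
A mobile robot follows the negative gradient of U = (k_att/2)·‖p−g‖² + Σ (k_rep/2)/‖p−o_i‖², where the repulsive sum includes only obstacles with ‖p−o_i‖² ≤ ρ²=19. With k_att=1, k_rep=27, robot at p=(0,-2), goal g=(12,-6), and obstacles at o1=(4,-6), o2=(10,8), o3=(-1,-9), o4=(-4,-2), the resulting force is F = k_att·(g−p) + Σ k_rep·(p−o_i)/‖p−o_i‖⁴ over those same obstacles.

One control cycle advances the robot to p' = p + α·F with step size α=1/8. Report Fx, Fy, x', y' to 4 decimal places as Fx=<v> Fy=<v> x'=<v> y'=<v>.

F_att = 1·(g−p) = 1·(12,-4) = (12.0000,-4.0000)
o1: d²=32 > ρ²=19 → inactive
o2: d²=200 > ρ²=19 → inactive
o3: d²=50 > ρ²=19 → inactive
o4: d²=16 ≤ ρ²=19; F_rep = 27·(4,0)/16² = (0.4219,0.0000)
F = F_att + ΣF_rep = (12.4219,-4.0000)
p' = p + 1/8·F = (1.5527,-2.5000)

Fx=12.4219 Fy=-4.0000 x'=1.5527 y'=-2.5000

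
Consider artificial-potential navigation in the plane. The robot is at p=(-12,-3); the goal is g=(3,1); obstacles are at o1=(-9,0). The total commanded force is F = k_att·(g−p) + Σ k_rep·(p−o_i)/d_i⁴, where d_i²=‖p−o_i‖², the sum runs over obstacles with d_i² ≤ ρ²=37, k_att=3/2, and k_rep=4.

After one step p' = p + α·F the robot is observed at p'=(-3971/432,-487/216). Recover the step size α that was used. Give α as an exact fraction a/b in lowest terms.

α = 1/8

F_att = 3/2·(g−p) = 3/2·(15,4) = (22.5000,6.0000)
o1: d²=18 ≤ ρ²=37; F_rep = 4·(-3,-3)/18² = (-0.0370,-0.0370)
F = F_att + ΣF_rep = (22.4630,5.9630)
Δp = p'−p = (2.8079,0.7454); α = Δx/Fx = (1213/432) / (1213/54) = 1/8
check: Δy/Fy = (161/216) / (161/27) = 1/8 ✓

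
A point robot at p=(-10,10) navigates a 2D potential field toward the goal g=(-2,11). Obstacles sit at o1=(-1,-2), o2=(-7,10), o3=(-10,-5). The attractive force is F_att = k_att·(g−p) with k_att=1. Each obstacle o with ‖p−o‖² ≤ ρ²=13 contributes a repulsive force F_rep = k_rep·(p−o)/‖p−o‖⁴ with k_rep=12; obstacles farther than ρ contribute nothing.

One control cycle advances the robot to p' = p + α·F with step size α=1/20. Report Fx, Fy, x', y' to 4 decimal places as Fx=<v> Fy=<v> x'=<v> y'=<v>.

F_att = 1·(g−p) = 1·(8,1) = (8.0000,1.0000)
o1: d²=225 > ρ²=13 → inactive
o2: d²=9 ≤ ρ²=13; F_rep = 12·(-3,0)/9² = (-0.4444,0.0000)
o3: d²=225 > ρ²=13 → inactive
F = F_att + ΣF_rep = (7.5556,1.0000)
p' = p + 1/20·F = (-9.6222,10.0500)

Fx=7.5556 Fy=1.0000 x'=-9.6222 y'=10.0500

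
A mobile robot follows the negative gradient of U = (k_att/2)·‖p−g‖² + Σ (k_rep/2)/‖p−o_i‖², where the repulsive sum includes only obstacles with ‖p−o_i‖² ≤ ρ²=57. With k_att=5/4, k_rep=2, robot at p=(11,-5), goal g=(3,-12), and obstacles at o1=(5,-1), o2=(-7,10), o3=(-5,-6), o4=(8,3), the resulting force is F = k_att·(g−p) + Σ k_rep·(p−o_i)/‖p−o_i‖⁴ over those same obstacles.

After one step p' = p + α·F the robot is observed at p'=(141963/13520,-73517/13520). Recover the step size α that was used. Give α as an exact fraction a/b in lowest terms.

F_att = 5/4·(g−p) = 5/4·(-8,-7) = (-10.0000,-8.7500)
o1: d²=52 ≤ ρ²=57; F_rep = 2·(6,-4)/52² = (0.0044,-0.0030)
o2: d²=549 > ρ²=57 → inactive
o3: d²=257 > ρ²=57 → inactive
o4: d²=73 > ρ²=57 → inactive
F = F_att + ΣF_rep = (-9.9956,-8.7530)
Δp = p'−p = (-0.4998,-0.4376); α = Δx/Fx = (-6757/13520) / (-6757/676) = 1/20
check: Δy/Fy = (-5917/13520) / (-5917/676) = 1/20 ✓

α = 1/20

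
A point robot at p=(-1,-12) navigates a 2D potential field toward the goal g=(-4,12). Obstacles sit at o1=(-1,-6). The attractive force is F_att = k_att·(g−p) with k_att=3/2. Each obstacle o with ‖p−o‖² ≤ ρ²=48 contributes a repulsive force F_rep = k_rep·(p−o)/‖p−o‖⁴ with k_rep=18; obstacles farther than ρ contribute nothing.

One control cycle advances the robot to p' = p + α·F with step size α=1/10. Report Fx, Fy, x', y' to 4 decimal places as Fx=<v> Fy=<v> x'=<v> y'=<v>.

Fx=-4.5000 Fy=35.9167 x'=-1.4500 y'=-8.4083

F_att = 3/2·(g−p) = 3/2·(-3,24) = (-4.5000,36.0000)
o1: d²=36 ≤ ρ²=48; F_rep = 18·(0,-6)/36² = (0.0000,-0.0833)
F = F_att + ΣF_rep = (-4.5000,35.9167)
p' = p + 1/10·F = (-1.4500,-8.4083)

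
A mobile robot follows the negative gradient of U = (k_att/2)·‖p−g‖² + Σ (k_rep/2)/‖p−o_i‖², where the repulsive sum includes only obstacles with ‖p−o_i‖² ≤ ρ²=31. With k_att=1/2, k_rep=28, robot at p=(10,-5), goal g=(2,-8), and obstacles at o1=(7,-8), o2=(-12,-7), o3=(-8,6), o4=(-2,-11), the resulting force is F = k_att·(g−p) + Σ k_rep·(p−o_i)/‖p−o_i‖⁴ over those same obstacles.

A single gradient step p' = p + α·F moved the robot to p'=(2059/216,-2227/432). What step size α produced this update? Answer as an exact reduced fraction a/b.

F_att = 1/2·(g−p) = 1/2·(-8,-3) = (-4.0000,-1.5000)
o1: d²=18 ≤ ρ²=31; F_rep = 28·(3,3)/18² = (0.2593,0.2593)
o2: d²=488 > ρ²=31 → inactive
o3: d²=445 > ρ²=31 → inactive
o4: d²=180 > ρ²=31 → inactive
F = F_att + ΣF_rep = (-3.7407,-1.2407)
Δp = p'−p = (-0.4676,-0.1551); α = Δx/Fx = (-101/216) / (-101/27) = 1/8
check: Δy/Fy = (-67/432) / (-67/54) = 1/8 ✓

α = 1/8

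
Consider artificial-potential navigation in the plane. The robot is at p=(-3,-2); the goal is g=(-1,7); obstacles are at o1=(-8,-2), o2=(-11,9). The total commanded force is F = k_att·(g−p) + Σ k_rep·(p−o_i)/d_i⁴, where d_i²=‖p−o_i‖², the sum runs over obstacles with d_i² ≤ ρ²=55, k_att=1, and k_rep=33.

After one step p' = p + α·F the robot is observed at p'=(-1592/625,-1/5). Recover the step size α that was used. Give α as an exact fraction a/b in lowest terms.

F_att = 1·(g−p) = 1·(2,9) = (2.0000,9.0000)
o1: d²=25 ≤ ρ²=55; F_rep = 33·(5,0)/25² = (0.2640,0.0000)
o2: d²=185 > ρ²=55 → inactive
F = F_att + ΣF_rep = (2.2640,9.0000)
Δp = p'−p = (0.4528,1.8000); α = Δx/Fx = (283/625) / (283/125) = 1/5
check: Δy/Fy = (9/5) / (9) = 1/5 ✓

α = 1/5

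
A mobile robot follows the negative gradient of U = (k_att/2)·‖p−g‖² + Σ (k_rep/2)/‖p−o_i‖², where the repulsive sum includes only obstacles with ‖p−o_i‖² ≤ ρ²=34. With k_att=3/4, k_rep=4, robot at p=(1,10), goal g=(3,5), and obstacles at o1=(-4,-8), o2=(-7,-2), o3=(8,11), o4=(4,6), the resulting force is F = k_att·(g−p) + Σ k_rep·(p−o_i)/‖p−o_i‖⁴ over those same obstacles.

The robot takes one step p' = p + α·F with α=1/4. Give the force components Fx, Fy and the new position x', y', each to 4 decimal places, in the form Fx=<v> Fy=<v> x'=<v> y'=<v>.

Fx=1.4808 Fy=-3.7244 x'=1.3702 y'=9.0689

F_att = 3/4·(g−p) = 3/4·(2,-5) = (1.5000,-3.7500)
o1: d²=349 > ρ²=34 → inactive
o2: d²=208 > ρ²=34 → inactive
o3: d²=50 > ρ²=34 → inactive
o4: d²=25 ≤ ρ²=34; F_rep = 4·(-3,4)/25² = (-0.0192,0.0256)
F = F_att + ΣF_rep = (1.4808,-3.7244)
p' = p + 1/4·F = (1.3702,9.0689)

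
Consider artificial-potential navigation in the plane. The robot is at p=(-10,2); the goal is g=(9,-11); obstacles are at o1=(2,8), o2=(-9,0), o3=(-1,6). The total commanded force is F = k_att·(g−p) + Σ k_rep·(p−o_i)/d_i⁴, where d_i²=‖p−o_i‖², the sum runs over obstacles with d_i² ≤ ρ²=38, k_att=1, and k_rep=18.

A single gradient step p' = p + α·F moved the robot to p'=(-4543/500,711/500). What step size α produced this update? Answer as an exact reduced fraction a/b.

F_att = 1·(g−p) = 1·(19,-13) = (19.0000,-13.0000)
o1: d²=180 > ρ²=38 → inactive
o2: d²=5 ≤ ρ²=38; F_rep = 18·(-1,2)/5² = (-0.7200,1.4400)
o3: d²=97 > ρ²=38 → inactive
F = F_att + ΣF_rep = (18.2800,-11.5600)
Δp = p'−p = (0.9140,-0.5780); α = Δx/Fx = (457/500) / (457/25) = 1/20
check: Δy/Fy = (-289/500) / (-289/25) = 1/20 ✓

α = 1/20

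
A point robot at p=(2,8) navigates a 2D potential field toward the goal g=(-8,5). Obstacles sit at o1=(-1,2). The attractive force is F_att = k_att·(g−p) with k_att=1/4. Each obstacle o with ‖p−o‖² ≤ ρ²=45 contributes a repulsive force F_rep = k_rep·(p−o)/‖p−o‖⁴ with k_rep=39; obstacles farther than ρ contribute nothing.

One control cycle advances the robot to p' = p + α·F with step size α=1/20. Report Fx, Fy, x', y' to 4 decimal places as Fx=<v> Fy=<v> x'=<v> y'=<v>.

F_att = 1/4·(g−p) = 1/4·(-10,-3) = (-2.5000,-0.7500)
o1: d²=45 ≤ ρ²=45; F_rep = 39·(3,6)/45² = (0.0578,0.1156)
F = F_att + ΣF_rep = (-2.4422,-0.6344)
p' = p + 1/20·F = (1.8779,7.9683)

Fx=-2.4422 Fy=-0.6344 x'=1.8779 y'=7.9683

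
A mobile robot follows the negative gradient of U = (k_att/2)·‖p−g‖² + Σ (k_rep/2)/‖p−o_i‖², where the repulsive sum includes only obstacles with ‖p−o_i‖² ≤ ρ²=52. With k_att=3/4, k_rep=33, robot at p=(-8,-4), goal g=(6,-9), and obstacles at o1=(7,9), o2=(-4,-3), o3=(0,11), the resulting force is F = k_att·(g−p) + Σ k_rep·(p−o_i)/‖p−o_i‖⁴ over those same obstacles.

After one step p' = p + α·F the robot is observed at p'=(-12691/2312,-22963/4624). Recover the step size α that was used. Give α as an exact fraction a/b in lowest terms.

α = 1/4

F_att = 3/4·(g−p) = 3/4·(14,-5) = (10.5000,-3.7500)
o1: d²=394 > ρ²=52 → inactive
o2: d²=17 ≤ ρ²=52; F_rep = 33·(-4,-1)/17² = (-0.4567,-0.1142)
o3: d²=289 > ρ²=52 → inactive
F = F_att + ΣF_rep = (10.0433,-3.8642)
Δp = p'−p = (2.5108,-0.9660); α = Δx/Fx = (5805/2312) / (5805/578) = 1/4
check: Δy/Fy = (-4467/4624) / (-4467/1156) = 1/4 ✓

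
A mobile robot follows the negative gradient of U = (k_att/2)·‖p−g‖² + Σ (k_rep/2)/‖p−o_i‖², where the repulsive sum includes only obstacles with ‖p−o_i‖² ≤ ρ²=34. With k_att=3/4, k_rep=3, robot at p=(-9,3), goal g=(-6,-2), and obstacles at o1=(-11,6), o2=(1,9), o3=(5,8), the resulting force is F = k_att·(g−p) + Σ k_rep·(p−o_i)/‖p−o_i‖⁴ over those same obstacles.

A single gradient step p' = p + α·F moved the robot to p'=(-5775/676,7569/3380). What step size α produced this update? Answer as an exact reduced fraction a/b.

F_att = 3/4·(g−p) = 3/4·(3,-5) = (2.2500,-3.7500)
o1: d²=13 ≤ ρ²=34; F_rep = 3·(2,-3)/13² = (0.0355,-0.0533)
o2: d²=136 > ρ²=34 → inactive
o3: d²=221 > ρ²=34 → inactive
F = F_att + ΣF_rep = (2.2855,-3.8033)
Δp = p'−p = (0.4571,-0.7607); α = Δx/Fx = (309/676) / (1545/676) = 1/5
check: Δy/Fy = (-2571/3380) / (-2571/676) = 1/5 ✓

α = 1/5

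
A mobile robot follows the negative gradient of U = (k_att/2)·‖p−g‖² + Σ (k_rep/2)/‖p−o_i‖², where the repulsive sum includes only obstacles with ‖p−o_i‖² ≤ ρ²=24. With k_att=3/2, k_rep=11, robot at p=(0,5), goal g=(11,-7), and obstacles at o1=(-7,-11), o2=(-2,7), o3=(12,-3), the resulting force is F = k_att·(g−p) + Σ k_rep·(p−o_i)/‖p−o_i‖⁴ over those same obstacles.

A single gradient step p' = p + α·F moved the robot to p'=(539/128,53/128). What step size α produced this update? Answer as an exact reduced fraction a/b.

F_att = 3/2·(g−p) = 3/2·(11,-12) = (16.5000,-18.0000)
o1: d²=305 > ρ²=24 → inactive
o2: d²=8 ≤ ρ²=24; F_rep = 11·(2,-2)/8² = (0.3438,-0.3438)
o3: d²=208 > ρ²=24 → inactive
F = F_att + ΣF_rep = (16.8438,-18.3438)
Δp = p'−p = (4.2109,-4.5859); α = Δx/Fx = (539/128) / (539/32) = 1/4
check: Δy/Fy = (-587/128) / (-587/32) = 1/4 ✓

α = 1/4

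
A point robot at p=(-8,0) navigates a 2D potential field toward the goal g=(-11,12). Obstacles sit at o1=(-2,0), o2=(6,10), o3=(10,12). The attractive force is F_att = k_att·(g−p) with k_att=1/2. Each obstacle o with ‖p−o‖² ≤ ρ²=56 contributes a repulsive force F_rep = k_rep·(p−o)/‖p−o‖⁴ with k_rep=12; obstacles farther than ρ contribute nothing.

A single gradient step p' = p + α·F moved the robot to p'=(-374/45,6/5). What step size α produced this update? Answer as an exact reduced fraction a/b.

α = 1/5

F_att = 1/2·(g−p) = 1/2·(-3,12) = (-1.5000,6.0000)
o1: d²=36 ≤ ρ²=56; F_rep = 12·(-6,0)/36² = (-0.0556,0.0000)
o2: d²=296 > ρ²=56 → inactive
o3: d²=468 > ρ²=56 → inactive
F = F_att + ΣF_rep = (-1.5556,6.0000)
Δp = p'−p = (-0.3111,1.2000); α = Δx/Fx = (-14/45) / (-14/9) = 1/5
check: Δy/Fy = (6/5) / (6) = 1/5 ✓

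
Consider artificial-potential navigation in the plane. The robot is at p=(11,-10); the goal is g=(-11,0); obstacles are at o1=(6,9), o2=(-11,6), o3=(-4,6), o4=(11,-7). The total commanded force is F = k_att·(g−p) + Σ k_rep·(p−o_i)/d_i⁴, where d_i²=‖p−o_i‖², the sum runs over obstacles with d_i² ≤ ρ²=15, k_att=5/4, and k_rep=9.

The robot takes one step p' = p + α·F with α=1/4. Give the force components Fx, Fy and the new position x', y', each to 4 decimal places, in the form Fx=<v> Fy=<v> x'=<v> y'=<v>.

F_att = 5/4·(g−p) = 5/4·(-22,10) = (-27.5000,12.5000)
o1: d²=386 > ρ²=15 → inactive
o2: d²=740 > ρ²=15 → inactive
o3: d²=481 > ρ²=15 → inactive
o4: d²=9 ≤ ρ²=15; F_rep = 9·(0,-3)/9² = (0.0000,-0.3333)
F = F_att + ΣF_rep = (-27.5000,12.1667)
p' = p + 1/4·F = (4.1250,-6.9583)

Fx=-27.5000 Fy=12.1667 x'=4.1250 y'=-6.9583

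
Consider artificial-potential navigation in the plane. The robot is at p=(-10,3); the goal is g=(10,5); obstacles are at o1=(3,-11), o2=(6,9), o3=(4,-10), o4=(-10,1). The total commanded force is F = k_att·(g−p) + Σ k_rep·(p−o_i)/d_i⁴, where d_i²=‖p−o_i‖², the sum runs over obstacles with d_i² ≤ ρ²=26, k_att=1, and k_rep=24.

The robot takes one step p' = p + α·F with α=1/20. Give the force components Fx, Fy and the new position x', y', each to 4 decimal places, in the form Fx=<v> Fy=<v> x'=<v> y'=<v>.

Fx=20.0000 Fy=5.0000 x'=-9.0000 y'=3.2500

F_att = 1·(g−p) = 1·(20,2) = (20.0000,2.0000)
o1: d²=365 > ρ²=26 → inactive
o2: d²=292 > ρ²=26 → inactive
o3: d²=365 > ρ²=26 → inactive
o4: d²=4 ≤ ρ²=26; F_rep = 24·(0,2)/4² = (0.0000,3.0000)
F = F_att + ΣF_rep = (20.0000,5.0000)
p' = p + 1/20·F = (-9.0000,3.2500)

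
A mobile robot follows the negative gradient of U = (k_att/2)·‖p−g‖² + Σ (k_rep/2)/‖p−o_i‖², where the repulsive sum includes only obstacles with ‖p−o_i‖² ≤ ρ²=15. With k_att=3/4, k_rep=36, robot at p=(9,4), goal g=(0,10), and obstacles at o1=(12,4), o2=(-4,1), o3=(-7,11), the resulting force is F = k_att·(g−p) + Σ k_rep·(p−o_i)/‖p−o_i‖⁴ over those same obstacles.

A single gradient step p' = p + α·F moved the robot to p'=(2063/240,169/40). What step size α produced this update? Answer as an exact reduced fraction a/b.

α = 1/20

F_att = 3/4·(g−p) = 3/4·(-9,6) = (-6.7500,4.5000)
o1: d²=9 ≤ ρ²=15; F_rep = 36·(-3,0)/9² = (-1.3333,0.0000)
o2: d²=178 > ρ²=15 → inactive
o3: d²=305 > ρ²=15 → inactive
F = F_att + ΣF_rep = (-8.0833,4.5000)
Δp = p'−p = (-0.4042,0.2250); α = Δx/Fx = (-97/240) / (-97/12) = 1/20
check: Δy/Fy = (9/40) / (9/2) = 1/20 ✓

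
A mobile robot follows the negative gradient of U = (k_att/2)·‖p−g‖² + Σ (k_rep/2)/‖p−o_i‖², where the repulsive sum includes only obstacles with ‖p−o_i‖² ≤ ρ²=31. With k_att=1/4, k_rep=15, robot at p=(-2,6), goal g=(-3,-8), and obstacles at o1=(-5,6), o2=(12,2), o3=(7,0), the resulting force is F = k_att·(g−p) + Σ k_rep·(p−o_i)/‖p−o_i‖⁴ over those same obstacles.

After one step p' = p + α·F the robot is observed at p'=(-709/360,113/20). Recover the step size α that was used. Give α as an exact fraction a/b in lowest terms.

α = 1/10

F_att = 1/4·(g−p) = 1/4·(-1,-14) = (-0.2500,-3.5000)
o1: d²=9 ≤ ρ²=31; F_rep = 15·(3,0)/9² = (0.5556,0.0000)
o2: d²=212 > ρ²=31 → inactive
o3: d²=117 > ρ²=31 → inactive
F = F_att + ΣF_rep = (0.3056,-3.5000)
Δp = p'−p = (0.0306,-0.3500); α = Δx/Fx = (11/360) / (11/36) = 1/10
check: Δy/Fy = (-7/20) / (-7/2) = 1/10 ✓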